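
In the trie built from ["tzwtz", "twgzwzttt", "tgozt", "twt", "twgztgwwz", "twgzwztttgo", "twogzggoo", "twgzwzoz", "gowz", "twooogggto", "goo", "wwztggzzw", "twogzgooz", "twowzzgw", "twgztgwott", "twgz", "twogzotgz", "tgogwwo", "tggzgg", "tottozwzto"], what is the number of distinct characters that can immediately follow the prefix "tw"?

The children of the "tw" node are the distinct next characters among strings starting with "tw".
Distinct next characters after "tw": g, o, t.
That node has 3 child edges.

3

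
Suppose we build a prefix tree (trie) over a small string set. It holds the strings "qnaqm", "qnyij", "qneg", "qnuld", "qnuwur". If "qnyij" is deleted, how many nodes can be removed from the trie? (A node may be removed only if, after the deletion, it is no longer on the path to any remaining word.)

A node on "qnyij"'s path can go only if nothing else ends at it or branches off below it.
The suffix "yij" (3 nodes) is used only by "qnyij"; the node for "qn" still has the child "a", so pruning stops there.
Nodes removed: 3

3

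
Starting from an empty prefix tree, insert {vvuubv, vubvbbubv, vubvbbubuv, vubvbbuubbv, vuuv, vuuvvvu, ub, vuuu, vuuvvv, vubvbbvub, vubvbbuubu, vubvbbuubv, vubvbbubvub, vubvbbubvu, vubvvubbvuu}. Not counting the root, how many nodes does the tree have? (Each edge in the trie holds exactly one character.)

42

Count nodes per top-level branch (shared prefixes stored once):
  'u'-branch (ub): 2 nodes
  'v'-branch (vubvbbubuv, vubvbbubv, vubvbbubvu, vubvbbubvub, vubvbbuubbv, vubvbbuubu, vubvbbuubv, vubvbbvub, vubvvubbvuu, vuuu, vuuv, vuuvvv, vuuvvvu, vvuubv): 40 nodes
Sum: 42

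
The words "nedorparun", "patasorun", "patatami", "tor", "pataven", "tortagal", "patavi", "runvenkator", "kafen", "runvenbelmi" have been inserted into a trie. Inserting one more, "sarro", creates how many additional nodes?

5

"sarro" shares no prefix with any stored word, so all 5 characters open new nodes.
5 − 0 = 5 new nodes.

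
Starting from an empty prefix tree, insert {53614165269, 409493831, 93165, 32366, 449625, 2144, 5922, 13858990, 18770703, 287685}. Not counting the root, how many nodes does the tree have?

62

Trace insertions, counting only characters that open a new branch:
  "53614165269" → 11 new (5, 3, 6, 1, 4, 1, 6, 5, 2, 6, 9)
  "409493831" → 9 new (4, 0, 9, 4, 9, 3, 8, 3, 1)
  "93165" → 5 new (9, 3, 1, 6, 5)
  "32366" → 5 new (3, 2, 3, 6, 6)
  "449625" → prefix "4" already present; 5 new (4, 9, 6, 2, 5)
  "2144" → 4 new (2, 1, 4, 4)
  "5922" → prefix "5" already present; 3 new (9, 2, 2)
  "13858990" → 8 new (1, 3, 8, 5, 8, 9, 9, 0)
  "18770703" → prefix "1" already present; 7 new (8, 7, 7, 0, 7, 0, 3)
  "287685" → prefix "2" already present; 5 new (8, 7, 6, 8, 5)
Total nodes = 11 + 9 + 5 + 5 + 5 + 4 + 3 + 8 + 7 + 5 = 62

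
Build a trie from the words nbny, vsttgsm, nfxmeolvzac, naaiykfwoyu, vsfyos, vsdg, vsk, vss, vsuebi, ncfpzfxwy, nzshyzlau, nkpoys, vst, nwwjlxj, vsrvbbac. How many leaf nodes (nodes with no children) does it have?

14

A leaf is a node with no children — equivalently, the end of a word that is not a proper prefix of any other stored word.
Those words: "naaiykfwoyu", "nbny", "ncfpzfxwy", "nfxmeolvzac", "nkpoys", "nwwjlxj", "nzshyzlau", "vsdg", "vsfyos", "vsk", "vsrvbbac", "vss", "vsttgsm", "vsuebi"
Leaf count: 14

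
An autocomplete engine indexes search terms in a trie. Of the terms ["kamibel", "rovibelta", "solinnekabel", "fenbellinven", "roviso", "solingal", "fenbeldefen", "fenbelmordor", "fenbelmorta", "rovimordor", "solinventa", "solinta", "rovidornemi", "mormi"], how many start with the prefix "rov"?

4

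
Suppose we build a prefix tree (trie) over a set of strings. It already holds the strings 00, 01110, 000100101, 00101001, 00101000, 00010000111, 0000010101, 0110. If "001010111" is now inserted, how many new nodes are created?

3

"001010" is already a path in the trie; the remaining "111" must be added.
Each of the 3 remaining characters creates one node.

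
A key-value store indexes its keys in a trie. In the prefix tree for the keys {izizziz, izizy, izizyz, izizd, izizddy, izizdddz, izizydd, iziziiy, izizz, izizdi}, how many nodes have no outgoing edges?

7

A leaf is a node with no children — equivalently, the end of a word that is not a proper prefix of any other stored word.
Those words: "izizdddz", "izizddy", "izizdi", "iziziiy", "izizydd", "izizyz", "izizziz"
Leaf count: 7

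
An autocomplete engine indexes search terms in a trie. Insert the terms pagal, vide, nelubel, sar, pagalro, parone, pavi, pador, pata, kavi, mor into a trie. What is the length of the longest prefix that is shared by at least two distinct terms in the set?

5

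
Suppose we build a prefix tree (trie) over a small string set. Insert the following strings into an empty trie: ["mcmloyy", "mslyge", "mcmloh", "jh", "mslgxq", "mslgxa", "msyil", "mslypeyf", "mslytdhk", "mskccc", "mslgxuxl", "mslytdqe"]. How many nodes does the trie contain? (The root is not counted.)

39

Count nodes per top-level branch (shared prefixes stored once):
  'j'-branch (jh): 2 nodes
  'm'-branch (mcmloh, mcmloyy, mskccc, mslgxa, mslgxq, mslgxuxl, mslyge, mslypeyf, mslytdhk, mslytdqe, msyil): 37 nodes
Sum: 39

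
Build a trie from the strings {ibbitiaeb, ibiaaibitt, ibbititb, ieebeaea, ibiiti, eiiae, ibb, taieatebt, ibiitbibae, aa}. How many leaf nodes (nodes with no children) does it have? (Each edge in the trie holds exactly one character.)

9

A leaf is a node with no children — equivalently, the end of a word that is not a proper prefix of any other stored word.
Those words: "aa", "eiiae", "ibbitiaeb", "ibbititb", "ibiaaibitt", "ibiitbibae", "ibiiti", "ieebeaea", "taieatebt"
Leaf count: 9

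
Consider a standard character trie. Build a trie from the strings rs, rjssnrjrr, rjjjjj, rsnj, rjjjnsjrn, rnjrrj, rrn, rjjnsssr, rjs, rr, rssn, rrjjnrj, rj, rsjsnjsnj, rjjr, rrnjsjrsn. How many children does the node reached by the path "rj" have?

Walk "rj" from the root, arriving at one node.
Characters that immediately follow "rj" among the stored strings: {j, s}.
That node has 2 child edges.

2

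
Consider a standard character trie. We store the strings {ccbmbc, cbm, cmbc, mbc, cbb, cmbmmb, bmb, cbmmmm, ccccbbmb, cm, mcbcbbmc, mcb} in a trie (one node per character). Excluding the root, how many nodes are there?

37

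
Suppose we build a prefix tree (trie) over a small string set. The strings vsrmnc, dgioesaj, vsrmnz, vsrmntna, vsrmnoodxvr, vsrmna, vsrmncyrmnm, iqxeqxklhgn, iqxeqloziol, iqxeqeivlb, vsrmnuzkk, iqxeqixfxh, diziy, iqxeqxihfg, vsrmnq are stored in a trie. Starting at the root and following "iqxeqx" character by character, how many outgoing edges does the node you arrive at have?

The children of the "iqxeqx" node are the distinct next characters among strings starting with "iqxeqx".
Characters that immediately follow "iqxeqx" among the stored strings: {i, k}.
That node has 2 child edges.

2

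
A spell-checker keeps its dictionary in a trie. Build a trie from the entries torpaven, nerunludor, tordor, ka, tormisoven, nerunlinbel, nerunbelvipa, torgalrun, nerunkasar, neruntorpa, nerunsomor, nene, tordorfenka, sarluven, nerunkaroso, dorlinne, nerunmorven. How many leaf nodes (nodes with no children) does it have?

16

A leaf is a node with no children — equivalently, the end of a word that is not a proper prefix of any other stored word.
Those words: "dorlinne", "ka", "nene", "nerunbelvipa", "nerunkaroso", "nerunkasar", "nerunlinbel", "nerunludor", "nerunmorven", "nerunsomor", "neruntorpa", "sarluven", "tordorfenka", "torgalrun", "tormisoven", "torpaven"
Leaf count: 16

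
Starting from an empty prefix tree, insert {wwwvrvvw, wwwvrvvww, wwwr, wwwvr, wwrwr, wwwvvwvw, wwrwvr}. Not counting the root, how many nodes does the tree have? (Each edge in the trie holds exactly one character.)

19

Trace insertions, counting only characters that open a new branch:
  "wwwvrvvw" → 8 new (w, w, w, v, r, v, v, w)
  "wwwvrvvww" → prefix "wwwvrvvw" already present; 1 new (w)
  "wwwr" → prefix "www" already present; 1 new (r)
  "wwwvr" → prefix "wwwvr" already present; 0 new (none)
  "wwrwr" → prefix "ww" already present; 3 new (r, w, r)
  "wwwvvwvw" → prefix "wwwv" already present; 4 new (v, w, v, w)
  "wwrwvr" → prefix "wwrw" already present; 2 new (v, r)
Total nodes = 8 + 1 + 1 + 0 + 3 + 4 + 2 = 19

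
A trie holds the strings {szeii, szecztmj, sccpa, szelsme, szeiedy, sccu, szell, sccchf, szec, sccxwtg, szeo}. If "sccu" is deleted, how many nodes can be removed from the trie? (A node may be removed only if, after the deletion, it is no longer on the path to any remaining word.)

1

After clearing the end-marker at "sccu", prune upward until reaching a node still needed by another word.
The suffix "u" (1 node) is used only by "sccu"; the node for "scc" still has the child "p", so pruning stops there.
Nodes removed: 1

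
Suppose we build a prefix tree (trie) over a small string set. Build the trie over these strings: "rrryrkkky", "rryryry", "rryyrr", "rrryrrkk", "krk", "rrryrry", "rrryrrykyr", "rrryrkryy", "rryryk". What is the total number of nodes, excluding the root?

Trie structure (* marks end of a word):
(root)
├─ k
│  └─ r
│     └─ k *
└─ r
   └─ r
      ├─ r
      │  └─ y
      │     └─ r
      │        ├─ k
      │        │  ├─ k
      │        │  │  └─ k
      │        │  │     └─ y *
      │        │  └─ r
      │        │     └─ y
      │        │        └─ y *
      │        └─ r
      │           ├─ k
      │           │  └─ k *
      │           └─ y *
      │              └─ k
      │                 └─ y
      │                    └─ r *
      └─ y
         ├─ r
         │  └─ y
         │     ├─ k *
         │     └─ r
         │        └─ y *
         └─ y
            └─ r
               └─ r *
Counting every labelled node above: 31.

31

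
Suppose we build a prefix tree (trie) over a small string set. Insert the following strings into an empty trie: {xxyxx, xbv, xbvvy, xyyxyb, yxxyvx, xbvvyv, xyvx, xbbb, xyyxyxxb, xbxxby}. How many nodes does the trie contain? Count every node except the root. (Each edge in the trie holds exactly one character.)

32

Trie structure (* marks end of a word):
(root)
├─ x
│  ├─ b
│  │  ├─ b
│  │  │  └─ b *
│  │  ├─ v *
│  │  │  └─ v
│  │  │     └─ y *
│  │  │        └─ v *
│  │  └─ x
│  │     └─ x
│  │        └─ b
│  │           └─ y *
│  ├─ x
│  │  └─ y
│  │     └─ x
│  │        └─ x *
│  └─ y
│     ├─ v
│     │  └─ x *
│     └─ y
│        └─ x
│           └─ y
│              ├─ b *
│              └─ x
│                 └─ x
│                    └─ b *
└─ y
   └─ x
      └─ x
         └─ y
            └─ v
               └─ x *
Counting every labelled node above: 32.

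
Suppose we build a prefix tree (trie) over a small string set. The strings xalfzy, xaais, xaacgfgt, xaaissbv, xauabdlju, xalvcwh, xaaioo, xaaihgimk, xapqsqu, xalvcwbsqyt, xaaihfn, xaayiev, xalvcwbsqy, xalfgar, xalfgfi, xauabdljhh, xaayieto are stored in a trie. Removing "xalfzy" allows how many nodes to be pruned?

After clearing the end-marker at "xalfzy", prune upward until reaching a node still needed by another word.
The suffix "zy" (2 nodes) is used only by "xalfzy"; the node for "xalf" still has the child "g", so pruning stops there.
Nodes removed: 2

2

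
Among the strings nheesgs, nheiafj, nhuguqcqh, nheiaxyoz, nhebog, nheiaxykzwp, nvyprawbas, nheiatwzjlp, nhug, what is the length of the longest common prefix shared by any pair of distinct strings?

7

Equivalently: take the maximum, over all pairs, of their longest common prefix length.
e.g. "nheiaxykzwp" and "nheiaxyoz" share the prefix "nheiaxy" of length 7; no pair shares a longer one.
Longest shared-prefix length: 7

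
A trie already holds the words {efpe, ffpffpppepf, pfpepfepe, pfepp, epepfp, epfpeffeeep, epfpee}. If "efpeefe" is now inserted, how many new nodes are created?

3

The longest prefix of "efpeefe" already in the trie is "efpe" (length 4).
So 7 − 4 = 3 new nodes.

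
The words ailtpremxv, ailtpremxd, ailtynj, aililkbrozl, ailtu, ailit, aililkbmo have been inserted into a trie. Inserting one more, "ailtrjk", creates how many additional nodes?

3

Walking "ailtrjk" from the root, the first 4 characters ("ailt") follow existing edges; "r" is the first miss.
Each of the 3 remaining characters creates one node.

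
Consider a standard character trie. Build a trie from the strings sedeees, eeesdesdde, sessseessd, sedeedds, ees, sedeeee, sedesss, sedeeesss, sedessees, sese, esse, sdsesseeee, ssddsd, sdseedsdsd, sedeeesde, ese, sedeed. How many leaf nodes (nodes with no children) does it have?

15

Leaves are exactly the stored words that no other stored word extends.
Those words: "eeesdesdde", "ees", "ese", "esse", "sdseedsdsd", "sdsesseeee", "sedeedds", "sedeeee", "sedeeesde", "sedeeesss", "sedessees", "sedesss", "sese", "sessseessd", "ssddsd"
Leaf count: 15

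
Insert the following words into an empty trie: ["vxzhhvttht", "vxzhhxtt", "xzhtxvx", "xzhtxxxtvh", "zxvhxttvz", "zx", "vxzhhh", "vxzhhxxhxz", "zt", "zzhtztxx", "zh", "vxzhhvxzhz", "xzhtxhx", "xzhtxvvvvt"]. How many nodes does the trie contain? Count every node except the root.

Insert word by word; a character creates a node only if that edge doesn't already exist:
  "vxzhhvttht" → 10 new (v, x, z, h, h, v, t, t, h, t)
  "vxzhhxtt" → prefix "vxzhh" already present; 3 new (x, t, t)
  "xzhtxvx" → 7 new (x, z, h, t, x, v, x)
  "xzhtxxxtvh" → prefix "xzhtx" already present; 5 new (x, x, t, v, h)
  "zxvhxttvz" → 9 new (z, x, v, h, x, t, t, v, z)
  "zx" → prefix "zx" already present; 0 new (none)
  "vxzhhh" → prefix "vxzhh" already present; 1 new (h)
  "vxzhhxxhxz" → prefix "vxzhhx" already present; 4 new (x, h, x, z)
  "zt" → prefix "z" already present; 1 new (t)
  "zzhtztxx" → prefix "z" already present; 7 new (z, h, t, z, t, x, x)
  "zh" → prefix "z" already present; 1 new (h)
  "vxzhhvxzhz" → prefix "vxzhhv" already present; 4 new (x, z, h, z)
  "xzhtxhx" → prefix "xzhtx" already present; 2 new (h, x)
  "xzhtxvvvvt" → prefix "xzhtxv" already present; 4 new (v, v, v, t)
Total nodes = 10 + 3 + 7 + 5 + 9 + 0 + 1 + 4 + 1 + 7 + 1 + 4 + 2 + 4 = 58

58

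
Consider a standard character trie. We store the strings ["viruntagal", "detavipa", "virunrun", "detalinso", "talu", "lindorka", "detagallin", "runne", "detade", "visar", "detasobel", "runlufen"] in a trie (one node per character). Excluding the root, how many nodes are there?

Trace insertions, counting only characters that open a new branch:
  "viruntagal" → 10 new (v, i, r, u, n, t, a, g, a, l)
  "detavipa" → 8 new (d, e, t, a, v, i, p, a)
  "virunrun" → prefix "virun" already present; 3 new (r, u, n)
  "detalinso" → prefix "deta" already present; 5 new (l, i, n, s, o)
  "talu" → 4 new (t, a, l, u)
  "lindorka" → 8 new (l, i, n, d, o, r, k, a)
  "detagallin" → prefix "deta" already present; 6 new (g, a, l, l, i, n)
  "runne" → 5 new (r, u, n, n, e)
  "detade" → prefix "deta" already present; 2 new (d, e)
  "visar" → prefix "vi" already present; 3 new (s, a, r)
  "detasobel" → prefix "deta" already present; 5 new (s, o, b, e, l)
  "runlufen" → prefix "run" already present; 5 new (l, u, f, e, n)
Total nodes = 10 + 8 + 3 + 5 + 4 + 8 + 6 + 5 + 2 + 3 + 5 + 5 = 64

64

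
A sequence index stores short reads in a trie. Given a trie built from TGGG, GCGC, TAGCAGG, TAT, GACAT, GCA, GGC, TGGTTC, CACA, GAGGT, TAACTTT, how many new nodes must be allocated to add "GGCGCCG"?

4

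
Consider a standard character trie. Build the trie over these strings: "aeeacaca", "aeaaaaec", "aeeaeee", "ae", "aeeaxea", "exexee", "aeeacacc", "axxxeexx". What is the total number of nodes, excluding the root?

For each word, the new-node count is its length minus the longest prefix already in the trie:
  "aeeacaca" → 8 new (a, e, e, a, c, a, c, a)
  "aeaaaaec" → prefix "ae" already present; 6 new (a, a, a, a, e, c)
  "aeeaeee" → prefix "aeea" already present; 3 new (e, e, e)
  "ae" → prefix "ae" already present; 0 new (none)
  "aeeaxea" → prefix "aeea" already present; 3 new (x, e, a)
  "exexee" → 6 new (e, x, e, x, e, e)
  "aeeacacc" → prefix "aeeacac" already present; 1 new (c)
  "axxxeexx" → prefix "a" already present; 7 new (x, x, x, e, e, x, x)
Total nodes = 8 + 6 + 3 + 0 + 3 + 6 + 1 + 7 = 34

34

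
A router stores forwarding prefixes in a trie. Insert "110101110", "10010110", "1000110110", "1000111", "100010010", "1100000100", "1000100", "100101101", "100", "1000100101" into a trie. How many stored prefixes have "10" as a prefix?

Traverse to the node for "10", then collect every word in that subtree.
Words under "10": 100, 1000100, 100010010, 1000100101, 1000110110, 1000111, 10010110, 100101101
Count: 8

8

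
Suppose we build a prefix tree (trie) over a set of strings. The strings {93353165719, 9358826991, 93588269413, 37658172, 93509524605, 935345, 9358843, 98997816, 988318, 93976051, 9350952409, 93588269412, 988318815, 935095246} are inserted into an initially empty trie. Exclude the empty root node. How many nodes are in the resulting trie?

Count nodes per top-level branch (shared prefixes stored once):
  '3'-branch (37658172): 8 nodes
  '9'-branch (93353165719, 9350952409, 935095246, 93509524605, 935345, 93588269412, 93588269413, 9358826991, 9358843, 93976051, 988318, 988318815, 98997816): 58 nodes
Sum: 66

66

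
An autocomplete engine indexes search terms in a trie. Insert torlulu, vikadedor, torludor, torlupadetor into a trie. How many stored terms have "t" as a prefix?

3

Walk to "t"; the words in its subtree are exactly those with that prefix.
Matches: "torludor", "torlulu", "torlupadetor"
Count: 3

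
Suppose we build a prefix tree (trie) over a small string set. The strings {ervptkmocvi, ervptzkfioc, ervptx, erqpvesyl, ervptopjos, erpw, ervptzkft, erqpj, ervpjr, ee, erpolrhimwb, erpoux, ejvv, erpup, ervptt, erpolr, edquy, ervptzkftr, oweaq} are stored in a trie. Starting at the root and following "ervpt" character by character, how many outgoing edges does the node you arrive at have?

5

Walk "ervpt" from the root, arriving at one node.
Distinct next characters after "ervpt": k, o, t, x, z.
That node has 5 child edges.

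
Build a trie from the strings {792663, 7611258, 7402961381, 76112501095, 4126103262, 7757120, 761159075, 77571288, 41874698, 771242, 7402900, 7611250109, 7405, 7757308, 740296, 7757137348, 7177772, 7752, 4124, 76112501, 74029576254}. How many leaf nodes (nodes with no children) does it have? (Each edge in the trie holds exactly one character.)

A leaf is a node with no children — equivalently, the end of a word that is not a proper prefix of any other stored word.
Those words: "4124", "4126103262", "41874698", "7177772", "7402900", "74029576254", "7402961381", "7405", "76112501095", "7611258", "761159075", "771242", "7752", "7757120", "77571288", "7757137348", "7757308", "792663"
Leaf count: 18

18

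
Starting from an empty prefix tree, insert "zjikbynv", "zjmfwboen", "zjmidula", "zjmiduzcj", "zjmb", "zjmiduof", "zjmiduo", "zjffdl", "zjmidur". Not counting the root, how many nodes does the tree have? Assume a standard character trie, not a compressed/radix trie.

31

Trie structure (* marks end of a word):
(root)
└─ z
   └─ j
      ├─ f
      │  └─ f
      │     └─ d
      │        └─ l *
      ├─ i
      │  └─ k
      │     └─ b
      │        └─ y
      │           └─ n
      │              └─ v *
      └─ m
         ├─ b *
         ├─ f
         │  └─ w
         │     └─ b
         │        └─ o
         │           └─ e
         │              └─ n *
         └─ i
            └─ d
               └─ u
                  ├─ l
                  │  └─ a *
                  ├─ o *
                  │  └─ f *
                  ├─ r *
                  └─ z
                     └─ c
                        └─ j *
Counting every labelled node above: 31.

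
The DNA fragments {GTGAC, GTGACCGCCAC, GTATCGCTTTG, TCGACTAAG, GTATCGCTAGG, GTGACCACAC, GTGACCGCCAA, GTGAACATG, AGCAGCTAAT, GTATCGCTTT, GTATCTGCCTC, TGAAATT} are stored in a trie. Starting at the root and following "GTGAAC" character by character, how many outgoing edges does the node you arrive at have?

1

Follow the path "GTGAAC" to its node, then look at its outgoing edges.
Distinct next characters after "GTGAAC": A.
That node has 1 child edge.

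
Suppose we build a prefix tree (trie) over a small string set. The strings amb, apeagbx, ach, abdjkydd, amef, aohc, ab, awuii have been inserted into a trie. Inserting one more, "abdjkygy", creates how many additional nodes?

Walking "abdjkygy" from the root, the first 6 characters ("abdjky") follow existing edges; "g" is the first miss.
New nodes needed: |"abdjkygy"| − 6 = 8 − 6 = 2.

2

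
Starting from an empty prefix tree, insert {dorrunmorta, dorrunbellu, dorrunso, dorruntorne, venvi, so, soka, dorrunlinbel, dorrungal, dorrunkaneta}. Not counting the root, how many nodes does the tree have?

47

Insert word by word; a character creates a node only if that edge doesn't already exist:
  "dorrunmorta" → 11 new (d, o, r, r, u, n, m, o, r, t, a)
  "dorrunbellu" → prefix "dorrun" already present; 5 new (b, e, l, l, u)
  "dorrunso" → prefix "dorrun" already present; 2 new (s, o)
  "dorruntorne" → prefix "dorrun" already present; 5 new (t, o, r, n, e)
  "venvi" → 5 new (v, e, n, v, i)
  "so" → 2 new (s, o)
  "soka" → prefix "so" already present; 2 new (k, a)
  "dorrunlinbel" → prefix "dorrun" already present; 6 new (l, i, n, b, e, l)
  "dorrungal" → prefix "dorrun" already present; 3 new (g, a, l)
  "dorrunkaneta" → prefix "dorrun" already present; 6 new (k, a, n, e, t, a)
Total nodes = 11 + 5 + 2 + 5 + 5 + 2 + 2 + 6 + 3 + 6 = 47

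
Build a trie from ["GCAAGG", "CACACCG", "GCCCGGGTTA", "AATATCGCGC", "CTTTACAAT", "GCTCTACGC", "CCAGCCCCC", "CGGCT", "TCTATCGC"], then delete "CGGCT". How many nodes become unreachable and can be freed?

4

Walk "CGGCT" from the leaf back toward the root, removing each node that no remaining word uses.
The suffix "GGCT" (4 nodes) is used only by "CGGCT"; the node for "C" still has the child "A", so pruning stops there.
Nodes removed: 4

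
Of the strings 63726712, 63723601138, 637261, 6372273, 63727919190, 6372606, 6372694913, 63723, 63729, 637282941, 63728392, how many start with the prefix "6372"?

11

Walk to "6372"; the words in its subtree are exactly those with that prefix.
Words under "6372": 6372273, 63723, 63723601138, 6372606, 637261, 63726712, 6372694913, 63727919190, 637282941, 63728392, 63729
Count: 11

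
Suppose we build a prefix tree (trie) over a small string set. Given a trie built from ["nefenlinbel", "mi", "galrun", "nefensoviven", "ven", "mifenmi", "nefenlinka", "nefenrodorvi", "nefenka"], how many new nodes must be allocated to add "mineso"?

Walking "mineso" from the root, the first 2 characters ("mi") follow existing edges; "n" is the first miss.
Each of the 4 remaining characters creates one node.

4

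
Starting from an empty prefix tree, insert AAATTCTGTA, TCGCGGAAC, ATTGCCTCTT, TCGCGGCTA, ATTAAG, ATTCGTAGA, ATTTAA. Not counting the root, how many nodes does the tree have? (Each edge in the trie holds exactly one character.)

For each word, the new-node count is its length minus the longest prefix already in the trie:
  "AAATTCTGTA" → 10 new (A, A, A, T, T, C, T, G, T, A)
  "TCGCGGAAC" → 9 new (T, C, G, C, G, G, A, A, C)
  "ATTGCCTCTT" → prefix "A" already present; 9 new (T, T, G, C, C, T, C, T, T)
  "TCGCGGCTA" → prefix "TCGCGG" already present; 3 new (C, T, A)
  "ATTAAG" → prefix "ATT" already present; 3 new (A, A, G)
  "ATTCGTAGA" → prefix "ATT" already present; 6 new (C, G, T, A, G, A)
  "ATTTAA" → prefix "ATT" already present; 3 new (T, A, A)
Total nodes = 10 + 9 + 9 + 3 + 3 + 6 + 3 = 43

43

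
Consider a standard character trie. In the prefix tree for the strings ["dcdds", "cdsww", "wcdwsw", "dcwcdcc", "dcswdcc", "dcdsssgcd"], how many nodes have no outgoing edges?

6

Leaves are exactly the stored words that no other stored word extends.
Those words: "cdsww", "dcdds", "dcdsssgcd", "dcswdcc", "dcwcdcc", "wcdwsw"
Leaf count: 6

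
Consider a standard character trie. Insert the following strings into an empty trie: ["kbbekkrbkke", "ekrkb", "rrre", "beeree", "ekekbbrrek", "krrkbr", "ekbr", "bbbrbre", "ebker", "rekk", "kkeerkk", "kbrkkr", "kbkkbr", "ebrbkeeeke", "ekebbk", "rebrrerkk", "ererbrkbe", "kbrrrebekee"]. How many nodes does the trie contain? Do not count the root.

102

Count nodes per top-level branch (shared prefixes stored once):
  'b'-branch (bbbrbre, beeree): 12 nodes
  'e'-branch (ebker, ebrbkeeeke, ekbr, ekebbk, ekekbbrrek, ekrkb, ererbrkbe): 38 nodes
  'k'-branch (kbbekkrbkke, kbkkbr, kbrkkr, kbrrrebekee, kkeerkk, krrkbr): 38 nodes
  'r'-branch (rebrrerkk, rekk, rrre): 14 nodes
Sum: 102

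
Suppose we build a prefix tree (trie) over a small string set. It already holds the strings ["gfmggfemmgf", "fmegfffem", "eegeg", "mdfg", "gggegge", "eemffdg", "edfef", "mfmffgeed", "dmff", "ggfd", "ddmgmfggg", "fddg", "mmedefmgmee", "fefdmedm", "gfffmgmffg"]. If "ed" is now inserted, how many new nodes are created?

Every character of "ed" already lies on an existing path (it is a prefix of some stored word).
No new nodes are needed: 0.

0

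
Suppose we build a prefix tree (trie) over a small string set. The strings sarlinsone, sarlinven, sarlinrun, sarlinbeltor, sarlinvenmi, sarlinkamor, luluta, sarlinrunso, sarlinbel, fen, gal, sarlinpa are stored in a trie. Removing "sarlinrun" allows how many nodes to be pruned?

A node on "sarlinrun"'s path can go only if nothing else ends at it or branches off below it.
Every node on "sarlinrun" is still needed (e.g. by "sarlinrunso"), so nothing is freed.
Nodes removed: 0

0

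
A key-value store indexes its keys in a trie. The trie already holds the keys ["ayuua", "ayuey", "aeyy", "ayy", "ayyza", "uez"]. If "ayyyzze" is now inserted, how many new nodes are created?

4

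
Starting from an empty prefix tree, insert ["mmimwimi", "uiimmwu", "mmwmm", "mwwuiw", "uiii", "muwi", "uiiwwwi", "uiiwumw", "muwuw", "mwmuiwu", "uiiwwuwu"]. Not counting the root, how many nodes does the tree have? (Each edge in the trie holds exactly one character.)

44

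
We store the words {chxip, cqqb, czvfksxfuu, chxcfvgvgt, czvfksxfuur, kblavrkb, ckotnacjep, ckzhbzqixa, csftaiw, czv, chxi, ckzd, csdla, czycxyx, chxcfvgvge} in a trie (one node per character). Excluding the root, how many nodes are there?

66

Count nodes per top-level branch (shared prefixes stored once):
  'c'-branch (chxcfvgvge, chxcfvgvgt, chxi, chxip, ckotnacjep, ckzd, ckzhbzqixa, cqqb, csdla, csftaiw, czv, czvfksxfuu, czvfksxfuur, czycxyx): 58 nodes
  'k'-branch (kblavrkb): 8 nodes
Sum: 66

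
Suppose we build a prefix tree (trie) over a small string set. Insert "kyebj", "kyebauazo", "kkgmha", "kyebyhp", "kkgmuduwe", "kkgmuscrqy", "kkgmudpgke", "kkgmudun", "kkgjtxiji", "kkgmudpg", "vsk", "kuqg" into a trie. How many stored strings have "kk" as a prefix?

7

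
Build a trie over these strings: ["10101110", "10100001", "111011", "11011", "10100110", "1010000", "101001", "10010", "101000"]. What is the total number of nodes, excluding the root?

26

Count nodes per top-level branch (shared prefixes stored once):
  '1'-branch (10010, 101000, 1010000, 10100001, 101001, 10100110, 10101110, 11011, 111011): 26 nodes
Sum: 26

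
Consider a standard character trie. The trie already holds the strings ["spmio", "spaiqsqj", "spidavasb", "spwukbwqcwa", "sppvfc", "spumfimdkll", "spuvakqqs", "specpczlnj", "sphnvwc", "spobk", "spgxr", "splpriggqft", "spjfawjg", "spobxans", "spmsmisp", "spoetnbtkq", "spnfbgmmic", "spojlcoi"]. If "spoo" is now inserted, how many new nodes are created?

1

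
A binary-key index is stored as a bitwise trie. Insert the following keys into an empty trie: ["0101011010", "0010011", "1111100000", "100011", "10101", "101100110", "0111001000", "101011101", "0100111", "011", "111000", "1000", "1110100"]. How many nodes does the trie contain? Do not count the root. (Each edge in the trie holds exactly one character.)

Insert word by word; a character creates a node only if that edge doesn't already exist:
  "0101011010" → 10 new (0, 1, 0, 1, 0, 1, 1, 0, 1, 0)
  "0010011" → prefix "0" already present; 6 new (0, 1, 0, 0, 1, 1)
  "1111100000" → 10 new (1, 1, 1, 1, 1, 0, 0, 0, 0, 0)
  "100011" → prefix "1" already present; 5 new (0, 0, 0, 1, 1)
  "10101" → prefix "10" already present; 3 new (1, 0, 1)
  "101100110" → prefix "101" already present; 6 new (1, 0, 0, 1, 1, 0)
  "0111001000" → prefix "01" already present; 8 new (1, 1, 0, 0, 1, 0, 0, 0)
  "101011101" → prefix "10101" already present; 4 new (1, 1, 0, 1)
  "0100111" → prefix "010" already present; 4 new (0, 1, 1, 1)
  "011" → prefix "011" already present; 0 new (none)
  "111000" → prefix "111" already present; 3 new (0, 0, 0)
  "1000" → prefix "1000" already present; 0 new (none)
  "1110100" → prefix "1110" already present; 3 new (1, 0, 0)
Total nodes = 10 + 6 + 10 + 5 + 3 + 6 + 8 + 4 + 4 + 0 + 3 + 0 + 3 = 62

62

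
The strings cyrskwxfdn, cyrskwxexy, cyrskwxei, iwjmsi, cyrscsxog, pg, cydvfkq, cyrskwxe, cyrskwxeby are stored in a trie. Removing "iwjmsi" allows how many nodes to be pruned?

6

A node on "iwjmsi"'s path can go only if nothing else ends at it or branches off below it.
No other word shares any prefix with "iwjmsi", so all 6 of its nodes go.
Nodes removed: 6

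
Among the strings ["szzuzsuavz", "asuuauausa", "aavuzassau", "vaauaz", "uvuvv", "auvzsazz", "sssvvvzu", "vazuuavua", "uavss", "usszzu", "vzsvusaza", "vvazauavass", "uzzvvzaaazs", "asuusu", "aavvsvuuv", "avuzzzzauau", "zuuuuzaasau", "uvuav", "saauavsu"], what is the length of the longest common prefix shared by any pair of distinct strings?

4

Look for the deepest trie node that still has at least two words in its subtree.
"asuuauausa" and "asuusu" agree on "asuu" (4 characters) before diverging; nothing deeper is shared.
Longest shared-prefix length: 4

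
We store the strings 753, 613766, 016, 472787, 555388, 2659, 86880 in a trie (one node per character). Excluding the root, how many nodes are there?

33

Trace insertions, counting only characters that open a new branch:
  "753" → 3 new (7, 5, 3)
  "613766" → 6 new (6, 1, 3, 7, 6, 6)
  "016" → 3 new (0, 1, 6)
  "472787" → 6 new (4, 7, 2, 7, 8, 7)
  "555388" → 6 new (5, 5, 5, 3, 8, 8)
  "2659" → 4 new (2, 6, 5, 9)
  "86880" → 5 new (8, 6, 8, 8, 0)
Total nodes = 3 + 6 + 3 + 6 + 6 + 4 + 5 = 33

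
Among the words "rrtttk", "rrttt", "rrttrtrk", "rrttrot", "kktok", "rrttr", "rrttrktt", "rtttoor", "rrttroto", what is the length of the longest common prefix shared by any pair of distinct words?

7

The deepest shared node is where two words last agree before diverging.
"rrttrot" and "rrttroto" agree on "rrttrot" (7 characters) before diverging; nothing deeper is shared.
Longest shared-prefix length: 7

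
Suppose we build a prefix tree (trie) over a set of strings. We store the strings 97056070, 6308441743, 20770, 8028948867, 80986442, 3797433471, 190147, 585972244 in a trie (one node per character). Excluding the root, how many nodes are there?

64

Count nodes per top-level branch (shared prefixes stored once):
  '1'-branch (190147): 6 nodes
  '2'-branch (20770): 5 nodes
  '3'-branch (3797433471): 10 nodes
  '5'-branch (585972244): 9 nodes
  '6'-branch (6308441743): 10 nodes
  '8'-branch (8028948867, 80986442): 16 nodes
  '9'-branch (97056070): 8 nodes
Sum: 64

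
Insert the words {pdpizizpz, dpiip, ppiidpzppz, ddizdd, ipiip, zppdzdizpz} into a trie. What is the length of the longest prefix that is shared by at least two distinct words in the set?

1

The deepest shared node is where two words last agree before diverging.
e.g. "ddizdd" and "dpiip" share the prefix "d" of length 1; no pair shares a longer one.
Longest shared-prefix length: 1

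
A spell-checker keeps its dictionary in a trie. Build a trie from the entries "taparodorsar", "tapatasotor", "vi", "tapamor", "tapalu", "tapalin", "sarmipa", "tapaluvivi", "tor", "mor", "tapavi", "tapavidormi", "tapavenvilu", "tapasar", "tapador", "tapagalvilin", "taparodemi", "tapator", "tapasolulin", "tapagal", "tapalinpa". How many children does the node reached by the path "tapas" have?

Follow the path "tapas" to its node, then look at its outgoing edges.
Characters that immediately follow "tapas" among the stored strings: {a, o}.
That node has 2 child edges.

2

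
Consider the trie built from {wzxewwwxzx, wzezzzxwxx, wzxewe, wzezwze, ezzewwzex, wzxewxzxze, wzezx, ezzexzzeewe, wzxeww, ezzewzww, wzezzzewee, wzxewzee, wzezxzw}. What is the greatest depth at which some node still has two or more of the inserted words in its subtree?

Equivalently: take the maximum, over all pairs, of their longest common prefix length.
"wzezzzewee" and "wzezzzxwxx" agree on "wzezzz" (6 characters) before diverging; nothing deeper is shared.
Longest shared-prefix length: 6

6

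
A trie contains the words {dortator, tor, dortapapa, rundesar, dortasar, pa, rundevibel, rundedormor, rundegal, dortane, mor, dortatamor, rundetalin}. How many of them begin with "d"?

5

Filter for entries beginning with "d":
Words under "d": dortane, dortapapa, dortasar, dortatamor, dortator
Count: 5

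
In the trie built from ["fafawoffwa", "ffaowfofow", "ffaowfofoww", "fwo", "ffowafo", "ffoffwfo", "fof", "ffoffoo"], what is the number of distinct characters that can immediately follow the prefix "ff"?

The children of the "ff" node are the distinct next characters among strings starting with "ff".
Distinct next characters after "ff": a, o.
That node has 2 child edges.

2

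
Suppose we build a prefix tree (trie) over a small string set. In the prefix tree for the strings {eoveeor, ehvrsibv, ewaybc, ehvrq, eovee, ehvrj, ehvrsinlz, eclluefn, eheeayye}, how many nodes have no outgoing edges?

8

Leaves are exactly the stored words that no other stored word extends.
Those words: "eclluefn", "eheeayye", "ehvrj", "ehvrq", "ehvrsibv", "ehvrsinlz", "eoveeor", "ewaybc"
Leaf count: 8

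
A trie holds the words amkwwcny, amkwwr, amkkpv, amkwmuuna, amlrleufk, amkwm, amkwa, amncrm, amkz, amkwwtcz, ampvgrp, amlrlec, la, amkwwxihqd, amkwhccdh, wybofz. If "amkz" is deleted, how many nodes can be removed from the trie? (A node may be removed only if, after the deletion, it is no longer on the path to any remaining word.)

1

A node on "amkz"'s path can go only if nothing else ends at it or branches off below it.
The suffix "z" (1 node) is used only by "amkz"; the node for "amk" still has the child "w", so pruning stops there.
Nodes removed: 1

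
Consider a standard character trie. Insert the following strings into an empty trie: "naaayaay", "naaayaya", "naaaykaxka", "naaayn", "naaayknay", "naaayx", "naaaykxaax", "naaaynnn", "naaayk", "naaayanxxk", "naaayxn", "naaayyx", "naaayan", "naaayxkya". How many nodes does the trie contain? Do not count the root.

Trie structure (* marks end of a word):
(root)
└─ n
   └─ a
      └─ a
         └─ a
            └─ y
               ├─ a
               │  ├─ a
               │  │  └─ y *
               │  ├─ n *
               │  │  └─ x
               │  │     └─ x
               │  │        └─ k *
               │  └─ y
               │     └─ a *
               ├─ k *
               │  ├─ a
               │  │  └─ x
               │  │     └─ k
               │  │        └─ a *
               │  ├─ n
               │  │  └─ a
               │  │     └─ y *
               │  └─ x
               │     └─ a
               │        └─ a
               │           └─ x *
               ├─ n *
               │  └─ n
               │     └─ n *
               ├─ x *
               │  ├─ k
               │  │  └─ y
               │  │     └─ a *
               │  └─ n *
               └─ y
                  └─ x *
Counting every labelled node above: 36.

36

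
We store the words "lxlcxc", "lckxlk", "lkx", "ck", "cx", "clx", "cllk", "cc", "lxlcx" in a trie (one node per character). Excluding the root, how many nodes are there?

Trie structure (* marks end of a word):
(root)
├─ c
│  ├─ c *
│  ├─ k *
│  ├─ l
│  │  ├─ l
│  │  │  └─ k *
│  │  └─ x *
│  └─ x *
└─ l
   ├─ c
   │  └─ k
   │     └─ x
   │        └─ l
   │           └─ k *
   ├─ k
   │  └─ x *
   └─ x
      └─ l
         └─ c
            └─ x *
               └─ c *
Counting every labelled node above: 21.

21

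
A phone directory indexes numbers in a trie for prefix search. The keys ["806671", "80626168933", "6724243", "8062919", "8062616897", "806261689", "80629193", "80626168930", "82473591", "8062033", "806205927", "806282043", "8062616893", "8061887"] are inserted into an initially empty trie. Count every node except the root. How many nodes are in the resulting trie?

50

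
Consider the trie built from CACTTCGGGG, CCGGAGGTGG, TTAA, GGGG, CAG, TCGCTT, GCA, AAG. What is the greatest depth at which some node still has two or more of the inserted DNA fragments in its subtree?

2

The deepest shared node is where two words last agree before diverging.
"CACTTCGGGG" and "CAG" agree on "CA" (2 characters) before diverging; nothing deeper is shared.
Longest shared-prefix length: 2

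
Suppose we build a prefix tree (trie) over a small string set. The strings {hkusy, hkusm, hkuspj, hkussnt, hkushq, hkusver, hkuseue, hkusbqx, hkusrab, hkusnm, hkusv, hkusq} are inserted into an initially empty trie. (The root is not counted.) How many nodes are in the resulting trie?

For each word, the new-node count is its length minus the longest prefix already in the trie:
  "hkusy" → 5 new (h, k, u, s, y)
  "hkusm" → prefix "hkus" already present; 1 new (m)
  "hkuspj" → prefix "hkus" already present; 2 new (p, j)
  "hkussnt" → prefix "hkus" already present; 3 new (s, n, t)
  "hkushq" → prefix "hkus" already present; 2 new (h, q)
  "hkusver" → prefix "hkus" already present; 3 new (v, e, r)
  "hkuseue" → prefix "hkus" already present; 3 new (e, u, e)
  "hkusbqx" → prefix "hkus" already present; 3 new (b, q, x)
  "hkusrab" → prefix "hkus" already present; 3 new (r, a, b)
  "hkusnm" → prefix "hkus" already present; 2 new (n, m)
  "hkusv" → prefix "hkusv" already present; 0 new (none)
  "hkusq" → prefix "hkus" already present; 1 new (q)
Total nodes = 5 + 1 + 2 + 3 + 2 + 3 + 3 + 3 + 3 + 2 + 0 + 1 = 28

28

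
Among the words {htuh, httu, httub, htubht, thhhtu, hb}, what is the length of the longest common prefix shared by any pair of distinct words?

4

Equivalently: take the maximum, over all pairs, of their longest common prefix length.
"httu" and "httub" agree on "httu" (4 characters) before diverging; nothing deeper is shared.
Longest shared-prefix length: 4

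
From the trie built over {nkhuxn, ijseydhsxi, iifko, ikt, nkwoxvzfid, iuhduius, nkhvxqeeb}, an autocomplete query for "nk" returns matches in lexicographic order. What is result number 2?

DFS of the "nk" subtree visits, in order: "nkhuxn", "nkhvxqeeb", "nkwoxvzfid"
The 2nd is nkhvxqeeb.

nkhvxqeeb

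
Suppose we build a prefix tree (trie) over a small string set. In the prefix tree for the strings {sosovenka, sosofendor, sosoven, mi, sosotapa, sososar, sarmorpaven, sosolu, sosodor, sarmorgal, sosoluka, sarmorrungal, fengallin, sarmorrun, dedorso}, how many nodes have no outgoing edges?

12

Leaves are exactly the stored words that no other stored word extends.
Those words: "dedorso", "fengallin", "mi", "sarmorgal", "sarmorpaven", "sarmorrungal", "sosodor", "sosofendor", "sosoluka", "sososar", "sosotapa", "sosovenka"
Leaf count: 12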